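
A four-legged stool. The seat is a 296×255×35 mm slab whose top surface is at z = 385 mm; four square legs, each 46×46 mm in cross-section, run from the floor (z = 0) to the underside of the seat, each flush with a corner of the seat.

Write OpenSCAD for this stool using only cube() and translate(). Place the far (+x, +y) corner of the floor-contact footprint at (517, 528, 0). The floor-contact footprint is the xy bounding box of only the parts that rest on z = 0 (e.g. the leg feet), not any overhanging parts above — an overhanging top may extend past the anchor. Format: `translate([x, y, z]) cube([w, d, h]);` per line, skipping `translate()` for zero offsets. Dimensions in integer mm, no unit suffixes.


translate([221, 273, 350]) cube([296, 255, 35]);
translate([221, 273, 0]) cube([46, 46, 350]);
translate([471, 273, 0]) cube([46, 46, 350]);
translate([221, 482, 0]) cube([46, 46, 350]);
translate([471, 482, 0]) cube([46, 46, 350]);


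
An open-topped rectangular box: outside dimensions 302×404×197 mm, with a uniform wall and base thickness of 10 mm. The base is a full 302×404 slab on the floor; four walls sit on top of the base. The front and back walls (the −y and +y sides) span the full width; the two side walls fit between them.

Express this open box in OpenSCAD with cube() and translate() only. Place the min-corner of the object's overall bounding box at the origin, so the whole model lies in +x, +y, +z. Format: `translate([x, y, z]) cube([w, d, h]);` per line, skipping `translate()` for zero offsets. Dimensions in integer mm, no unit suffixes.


cube([302, 404, 10]);
translate([0, 0, 10]) cube([302, 10, 187]);
translate([0, 394, 10]) cube([302, 10, 187]);
translate([0, 10, 10]) cube([10, 384, 187]);
translate([292, 10, 10]) cube([10, 384, 187]);


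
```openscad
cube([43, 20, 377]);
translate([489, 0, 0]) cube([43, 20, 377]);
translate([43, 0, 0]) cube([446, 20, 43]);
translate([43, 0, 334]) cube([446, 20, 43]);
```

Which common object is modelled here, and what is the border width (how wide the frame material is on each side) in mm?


A picture frame. The border width is 43 mm.

Four thin pieces enclosing a rectangular opening — a picture frame. The two full-height stiles are 377 mm tall; the top rail sits at z = 334 and is 43 mm tall, so the border above the opening is 377 − 334 = 43 mm, matching the stile x-width.


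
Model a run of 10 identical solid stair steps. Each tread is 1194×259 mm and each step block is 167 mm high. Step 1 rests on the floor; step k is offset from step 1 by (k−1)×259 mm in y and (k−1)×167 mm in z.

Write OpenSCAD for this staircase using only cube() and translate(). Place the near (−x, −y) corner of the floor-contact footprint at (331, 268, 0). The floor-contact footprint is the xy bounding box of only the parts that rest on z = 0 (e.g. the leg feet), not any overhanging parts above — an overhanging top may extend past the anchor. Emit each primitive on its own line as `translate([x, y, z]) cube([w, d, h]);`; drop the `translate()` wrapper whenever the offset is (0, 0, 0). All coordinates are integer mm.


translate([331, 268, 0]) cube([1194, 259, 167]);
translate([331, 527, 167]) cube([1194, 259, 167]);
translate([331, 786, 334]) cube([1194, 259, 167]);
translate([331, 1045, 501]) cube([1194, 259, 167]);
translate([331, 1304, 668]) cube([1194, 259, 167]);
translate([331, 1563, 835]) cube([1194, 259, 167]);
translate([331, 1822, 1002]) cube([1194, 259, 167]);
translate([331, 2081, 1169]) cube([1194, 259, 167]);
translate([331, 2340, 1336]) cube([1194, 259, 167]);
translate([331, 2599, 1503]) cube([1194, 259, 167]);


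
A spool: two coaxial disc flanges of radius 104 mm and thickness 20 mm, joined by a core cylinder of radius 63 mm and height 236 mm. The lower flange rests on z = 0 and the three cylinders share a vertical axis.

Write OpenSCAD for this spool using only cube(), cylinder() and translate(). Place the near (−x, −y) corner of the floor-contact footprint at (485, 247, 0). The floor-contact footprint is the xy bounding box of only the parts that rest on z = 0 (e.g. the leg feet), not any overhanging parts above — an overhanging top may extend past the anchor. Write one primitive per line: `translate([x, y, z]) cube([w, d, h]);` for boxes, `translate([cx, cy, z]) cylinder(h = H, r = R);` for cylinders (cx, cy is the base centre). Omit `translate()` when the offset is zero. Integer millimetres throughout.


translate([589, 351, 0]) cylinder(h = 20, r = 104);
translate([589, 351, 20]) cylinder(h = 236, r = 63);
translate([589, 351, 256]) cylinder(h = 20, r = 104);


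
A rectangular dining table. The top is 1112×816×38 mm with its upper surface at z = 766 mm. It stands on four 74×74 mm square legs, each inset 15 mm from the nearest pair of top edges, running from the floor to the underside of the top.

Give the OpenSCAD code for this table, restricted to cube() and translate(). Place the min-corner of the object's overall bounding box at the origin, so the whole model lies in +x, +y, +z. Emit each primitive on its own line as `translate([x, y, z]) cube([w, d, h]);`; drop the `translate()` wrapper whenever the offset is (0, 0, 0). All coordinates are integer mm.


// leg_h = 766 - 38 = 728
translate([0, 0, 728]) cube([1112, 816, 38]);
translate([15, 15, 0]) cube([74, 74, 728]);
translate([1023, 15, 0]) cube([74, 74, 728]);
translate([15, 727, 0]) cube([74, 74, 728]);
translate([1023, 727, 0]) cube([74, 74, 728]);


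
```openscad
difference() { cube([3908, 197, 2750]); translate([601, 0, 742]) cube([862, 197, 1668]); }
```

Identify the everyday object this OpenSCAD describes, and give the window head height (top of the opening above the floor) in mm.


A wall with a window opening. The window head height is 2410 mm.

A wall with a rectangular opening subtracted — a window. Sill at z = 742, opening 1668 mm tall, so the head is at 742 + 1668 = 2410 mm.


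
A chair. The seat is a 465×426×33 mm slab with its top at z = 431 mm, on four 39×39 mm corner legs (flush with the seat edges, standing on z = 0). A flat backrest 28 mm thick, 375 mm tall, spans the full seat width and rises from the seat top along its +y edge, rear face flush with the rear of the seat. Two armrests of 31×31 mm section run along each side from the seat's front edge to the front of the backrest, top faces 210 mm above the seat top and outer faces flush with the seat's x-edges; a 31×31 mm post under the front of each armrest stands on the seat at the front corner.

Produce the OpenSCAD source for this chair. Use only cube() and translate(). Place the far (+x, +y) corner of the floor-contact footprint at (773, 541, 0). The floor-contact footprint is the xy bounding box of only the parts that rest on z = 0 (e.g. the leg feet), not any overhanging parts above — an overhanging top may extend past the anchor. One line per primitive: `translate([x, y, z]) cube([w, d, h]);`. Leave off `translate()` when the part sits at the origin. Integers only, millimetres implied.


translate([308, 115, 398]) cube([465, 426, 33]);
translate([308, 115, 0]) cube([39, 39, 398]);
translate([734, 115, 0]) cube([39, 39, 398]);
translate([308, 502, 0]) cube([39, 39, 398]);
translate([734, 502, 0]) cube([39, 39, 398]);
translate([308, 513, 431]) cube([465, 28, 375]);
translate([308, 115, 610]) cube([31, 398, 31]);
translate([742, 115, 610]) cube([31, 398, 31]);
translate([308, 115, 431]) cube([31, 31, 179]);
translate([742, 115, 431]) cube([31, 31, 179]);


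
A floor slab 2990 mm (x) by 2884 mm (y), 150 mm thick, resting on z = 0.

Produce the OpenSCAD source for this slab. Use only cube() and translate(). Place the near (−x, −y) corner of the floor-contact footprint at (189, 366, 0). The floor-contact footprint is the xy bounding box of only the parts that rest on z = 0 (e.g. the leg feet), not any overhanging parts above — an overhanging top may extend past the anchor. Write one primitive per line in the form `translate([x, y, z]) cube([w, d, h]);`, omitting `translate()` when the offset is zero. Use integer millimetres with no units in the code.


translate([189, 366, 0]) cube([2990, 2884, 150]);


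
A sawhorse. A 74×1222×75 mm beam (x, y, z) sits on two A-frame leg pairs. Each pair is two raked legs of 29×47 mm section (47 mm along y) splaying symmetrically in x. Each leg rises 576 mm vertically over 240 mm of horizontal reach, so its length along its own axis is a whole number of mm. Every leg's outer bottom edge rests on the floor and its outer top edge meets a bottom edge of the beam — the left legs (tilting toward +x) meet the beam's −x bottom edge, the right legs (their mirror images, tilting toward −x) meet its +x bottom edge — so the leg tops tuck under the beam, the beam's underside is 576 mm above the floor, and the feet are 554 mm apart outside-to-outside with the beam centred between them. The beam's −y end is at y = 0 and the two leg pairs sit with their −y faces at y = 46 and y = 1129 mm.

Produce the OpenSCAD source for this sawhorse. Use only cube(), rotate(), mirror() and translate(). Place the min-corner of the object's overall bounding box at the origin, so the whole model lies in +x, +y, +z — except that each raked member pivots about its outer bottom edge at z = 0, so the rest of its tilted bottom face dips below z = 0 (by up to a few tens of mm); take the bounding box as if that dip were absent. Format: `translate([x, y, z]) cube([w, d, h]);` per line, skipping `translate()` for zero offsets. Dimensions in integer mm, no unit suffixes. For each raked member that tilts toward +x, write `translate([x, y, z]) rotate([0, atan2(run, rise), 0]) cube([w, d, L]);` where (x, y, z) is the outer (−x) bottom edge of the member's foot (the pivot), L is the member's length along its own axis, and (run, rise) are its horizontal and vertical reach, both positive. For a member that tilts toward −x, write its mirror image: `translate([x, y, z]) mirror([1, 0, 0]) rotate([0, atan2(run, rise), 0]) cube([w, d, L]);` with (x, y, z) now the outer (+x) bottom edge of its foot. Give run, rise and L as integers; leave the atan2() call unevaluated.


translate([240, 0, 576]) cube([74, 1222, 75]);
translate([0, 46, 0]) rotate([0, atan2(240, 576), 0]) cube([29, 47, 624]);
translate([554, 46, 0]) mirror([1, 0, 0]) rotate([0, atan2(240, 576), 0]) cube([29, 47, 624]);
translate([0, 1129, 0]) rotate([0, atan2(240, 576), 0]) cube([29, 47, 624]);
translate([554, 1129, 0]) mirror([1, 0, 0]) rotate([0, atan2(240, 576), 0]) cube([29, 47, 624]);


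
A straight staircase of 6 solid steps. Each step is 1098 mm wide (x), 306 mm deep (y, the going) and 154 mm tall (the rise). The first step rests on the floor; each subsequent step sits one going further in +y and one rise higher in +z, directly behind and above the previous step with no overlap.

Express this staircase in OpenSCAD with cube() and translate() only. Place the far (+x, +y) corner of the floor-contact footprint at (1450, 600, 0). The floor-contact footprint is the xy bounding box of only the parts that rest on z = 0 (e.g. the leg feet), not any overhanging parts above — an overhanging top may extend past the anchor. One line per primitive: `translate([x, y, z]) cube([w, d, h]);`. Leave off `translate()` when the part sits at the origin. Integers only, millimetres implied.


translate([352, 294, 0]) cube([1098, 306, 154]);
translate([352, 600, 154]) cube([1098, 306, 154]);
translate([352, 906, 308]) cube([1098, 306, 154]);
translate([352, 1212, 462]) cube([1098, 306, 154]);
translate([352, 1518, 616]) cube([1098, 306, 154]);
translate([352, 1824, 770]) cube([1098, 306, 154]);


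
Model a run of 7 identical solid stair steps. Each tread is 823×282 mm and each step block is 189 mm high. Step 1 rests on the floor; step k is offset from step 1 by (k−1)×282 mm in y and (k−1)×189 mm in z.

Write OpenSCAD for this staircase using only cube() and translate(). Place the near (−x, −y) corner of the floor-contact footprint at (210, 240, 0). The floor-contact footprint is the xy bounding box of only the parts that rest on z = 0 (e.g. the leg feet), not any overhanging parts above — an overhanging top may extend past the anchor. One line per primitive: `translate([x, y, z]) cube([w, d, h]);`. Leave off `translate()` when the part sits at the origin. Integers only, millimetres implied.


translate([210, 240, 0]) cube([823, 282, 189]);
translate([210, 522, 189]) cube([823, 282, 189]);
translate([210, 804, 378]) cube([823, 282, 189]);
translate([210, 1086, 567]) cube([823, 282, 189]);
translate([210, 1368, 756]) cube([823, 282, 189]);
translate([210, 1650, 945]) cube([823, 282, 189]);
translate([210, 1932, 1134]) cube([823, 282, 189]);


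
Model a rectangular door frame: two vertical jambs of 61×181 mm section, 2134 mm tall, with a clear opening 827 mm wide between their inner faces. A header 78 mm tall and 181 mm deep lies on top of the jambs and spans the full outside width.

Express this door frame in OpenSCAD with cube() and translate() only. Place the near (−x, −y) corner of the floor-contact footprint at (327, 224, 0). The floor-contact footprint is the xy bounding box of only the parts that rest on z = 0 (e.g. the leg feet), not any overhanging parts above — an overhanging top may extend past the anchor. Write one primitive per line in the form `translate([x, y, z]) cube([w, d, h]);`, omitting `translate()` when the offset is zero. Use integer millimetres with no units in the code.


translate([327, 224, 0]) cube([61, 181, 2134]);
translate([1215, 224, 0]) cube([61, 181, 2134]);
translate([327, 224, 2134]) cube([949, 181, 78]);


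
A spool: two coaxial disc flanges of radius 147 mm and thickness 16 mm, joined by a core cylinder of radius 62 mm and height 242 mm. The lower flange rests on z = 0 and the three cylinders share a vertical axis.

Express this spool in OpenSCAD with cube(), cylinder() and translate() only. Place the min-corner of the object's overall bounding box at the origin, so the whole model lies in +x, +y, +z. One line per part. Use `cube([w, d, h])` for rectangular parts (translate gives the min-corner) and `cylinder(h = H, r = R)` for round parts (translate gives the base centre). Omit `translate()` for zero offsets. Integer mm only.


translate([147, 147, 0]) cylinder(h = 16, r = 147);
translate([147, 147, 16]) cylinder(h = 242, r = 62);
translate([147, 147, 258]) cylinder(h = 16, r = 147);


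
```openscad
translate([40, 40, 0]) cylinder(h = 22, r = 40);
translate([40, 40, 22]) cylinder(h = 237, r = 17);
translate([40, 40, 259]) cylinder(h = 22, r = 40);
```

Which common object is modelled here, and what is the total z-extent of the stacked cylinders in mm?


A spool. The overall height is 281 mm.

Three coaxial cylinders, large–small–large — a spool. Two 22 mm flanges and a 237 mm core give 22 + 237 + 22 = 281 mm.


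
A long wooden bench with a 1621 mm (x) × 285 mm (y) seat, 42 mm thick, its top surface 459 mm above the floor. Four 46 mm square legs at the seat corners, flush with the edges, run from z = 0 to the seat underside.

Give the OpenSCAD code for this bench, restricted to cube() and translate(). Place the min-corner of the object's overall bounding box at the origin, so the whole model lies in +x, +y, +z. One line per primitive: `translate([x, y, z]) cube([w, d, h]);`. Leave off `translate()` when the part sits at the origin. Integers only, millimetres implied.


translate([0, 0, 417]) cube([1621, 285, 42]);
cube([46, 46, 417]);
translate([0, 239, 0]) cube([46, 46, 417]);
translate([1575, 0, 0]) cube([46, 46, 417]);
translate([1575, 239, 0]) cube([46, 46, 417]);


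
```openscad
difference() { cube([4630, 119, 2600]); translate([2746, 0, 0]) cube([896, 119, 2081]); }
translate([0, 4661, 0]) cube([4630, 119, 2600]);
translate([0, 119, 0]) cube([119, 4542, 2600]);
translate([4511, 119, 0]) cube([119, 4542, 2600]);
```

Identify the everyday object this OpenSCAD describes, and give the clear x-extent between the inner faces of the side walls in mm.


A single room. The interior width is 4392 mm.

Four walls enclosing a rectangle with a door in the front wall — a room. Outside width 4630 minus two 119 mm walls gives 4392 mm.


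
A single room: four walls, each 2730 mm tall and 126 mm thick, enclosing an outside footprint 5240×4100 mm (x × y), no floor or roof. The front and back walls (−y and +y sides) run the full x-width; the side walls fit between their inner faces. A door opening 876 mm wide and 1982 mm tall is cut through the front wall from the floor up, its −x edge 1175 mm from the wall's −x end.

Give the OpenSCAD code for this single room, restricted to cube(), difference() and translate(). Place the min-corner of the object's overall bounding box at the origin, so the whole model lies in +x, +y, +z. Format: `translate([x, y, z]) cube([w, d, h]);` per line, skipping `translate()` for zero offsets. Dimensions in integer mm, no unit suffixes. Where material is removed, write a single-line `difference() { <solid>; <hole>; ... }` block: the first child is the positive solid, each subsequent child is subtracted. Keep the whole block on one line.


difference() { cube([5240, 126, 2730]); translate([1175, 0, 0]) cube([876, 126, 1982]); }
translate([0, 3974, 0]) cube([5240, 126, 2730]);
translate([0, 126, 0]) cube([126, 3848, 2730]);
translate([5114, 126, 0]) cube([126, 3848, 2730]);


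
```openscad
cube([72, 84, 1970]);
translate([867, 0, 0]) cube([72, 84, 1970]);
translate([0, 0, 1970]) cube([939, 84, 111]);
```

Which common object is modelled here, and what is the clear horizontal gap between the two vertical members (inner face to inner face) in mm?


A door frame. The clear opening width is 795 mm.

Two 1970 mm tall posts with a header on top — a door frame. The left jamb is 72 mm wide at x = 0; the right jamb starts at x = 867. The clear opening is 867 − 72 = 795 mm.


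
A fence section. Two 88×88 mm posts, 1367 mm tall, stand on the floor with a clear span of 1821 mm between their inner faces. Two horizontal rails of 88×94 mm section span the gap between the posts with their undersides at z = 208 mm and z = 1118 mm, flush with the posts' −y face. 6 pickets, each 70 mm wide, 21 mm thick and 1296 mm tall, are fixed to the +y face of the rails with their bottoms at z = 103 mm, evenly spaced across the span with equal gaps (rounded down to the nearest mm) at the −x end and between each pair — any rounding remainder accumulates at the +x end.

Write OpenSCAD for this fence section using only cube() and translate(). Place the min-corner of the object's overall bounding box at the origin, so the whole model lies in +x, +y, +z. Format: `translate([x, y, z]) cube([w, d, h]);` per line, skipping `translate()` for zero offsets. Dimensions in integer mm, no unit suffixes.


cube([88, 88, 1367]);
translate([1909, 0, 0]) cube([88, 88, 1367]);
translate([88, 0, 208]) cube([1821, 88, 94]);
translate([88, 0, 1118]) cube([1821, 88, 94]);
translate([288, 88, 103]) cube([70, 21, 1296]);
translate([558, 88, 103]) cube([70, 21, 1296]);
translate([828, 88, 103]) cube([70, 21, 1296]);
translate([1098, 88, 103]) cube([70, 21, 1296]);
translate([1368, 88, 103]) cube([70, 21, 1296]);
translate([1638, 88, 103]) cube([70, 21, 1296]);


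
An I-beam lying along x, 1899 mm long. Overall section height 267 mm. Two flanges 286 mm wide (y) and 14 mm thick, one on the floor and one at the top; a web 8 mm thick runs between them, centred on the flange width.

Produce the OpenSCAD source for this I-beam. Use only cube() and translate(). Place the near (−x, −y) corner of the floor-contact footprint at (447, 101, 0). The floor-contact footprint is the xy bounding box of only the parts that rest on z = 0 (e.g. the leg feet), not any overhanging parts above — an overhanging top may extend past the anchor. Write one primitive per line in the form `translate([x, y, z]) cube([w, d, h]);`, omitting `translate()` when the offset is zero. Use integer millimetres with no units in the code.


translate([447, 101, 0]) cube([1899, 286, 14]);
translate([447, 240, 14]) cube([1899, 8, 239]);
translate([447, 101, 253]) cube([1899, 286, 14]);


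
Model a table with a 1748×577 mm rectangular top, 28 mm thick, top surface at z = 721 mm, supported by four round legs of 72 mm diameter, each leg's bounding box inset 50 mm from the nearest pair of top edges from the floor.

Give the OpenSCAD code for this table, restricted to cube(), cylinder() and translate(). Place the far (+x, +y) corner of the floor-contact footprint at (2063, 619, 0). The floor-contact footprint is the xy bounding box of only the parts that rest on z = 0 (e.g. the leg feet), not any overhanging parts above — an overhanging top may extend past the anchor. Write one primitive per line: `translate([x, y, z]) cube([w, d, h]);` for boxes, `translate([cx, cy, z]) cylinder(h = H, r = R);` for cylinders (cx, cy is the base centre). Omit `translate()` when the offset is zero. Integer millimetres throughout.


translate([365, 92, 693]) cube([1748, 577, 28]);
translate([451, 178, 0]) cylinder(h = 693, r = 36);
translate([2027, 178, 0]) cylinder(h = 693, r = 36);
translate([451, 583, 0]) cylinder(h = 693, r = 36);
translate([2027, 583, 0]) cylinder(h = 693, r = 36);


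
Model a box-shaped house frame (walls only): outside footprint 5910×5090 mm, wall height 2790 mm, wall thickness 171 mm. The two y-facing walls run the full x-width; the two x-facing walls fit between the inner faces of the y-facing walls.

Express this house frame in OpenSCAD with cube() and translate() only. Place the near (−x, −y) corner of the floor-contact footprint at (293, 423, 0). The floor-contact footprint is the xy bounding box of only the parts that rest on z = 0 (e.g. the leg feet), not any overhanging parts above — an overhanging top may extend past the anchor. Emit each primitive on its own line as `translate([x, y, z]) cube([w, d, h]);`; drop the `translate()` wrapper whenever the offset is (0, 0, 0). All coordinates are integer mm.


translate([293, 423, 0]) cube([5910, 171, 2790]);
translate([293, 5342, 0]) cube([5910, 171, 2790]);
translate([293, 594, 0]) cube([171, 4748, 2790]);
translate([6032, 594, 0]) cube([171, 4748, 2790]);


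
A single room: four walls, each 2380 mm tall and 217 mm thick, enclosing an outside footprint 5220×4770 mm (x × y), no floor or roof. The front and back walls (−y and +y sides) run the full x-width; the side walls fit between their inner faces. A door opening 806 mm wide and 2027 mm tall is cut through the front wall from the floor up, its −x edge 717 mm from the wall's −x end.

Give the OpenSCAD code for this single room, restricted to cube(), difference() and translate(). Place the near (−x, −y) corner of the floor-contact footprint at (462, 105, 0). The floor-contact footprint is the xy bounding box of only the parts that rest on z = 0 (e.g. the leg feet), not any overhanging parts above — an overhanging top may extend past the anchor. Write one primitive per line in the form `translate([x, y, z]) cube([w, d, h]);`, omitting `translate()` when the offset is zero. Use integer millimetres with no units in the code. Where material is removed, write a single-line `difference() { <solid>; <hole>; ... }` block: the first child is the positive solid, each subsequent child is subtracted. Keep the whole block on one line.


difference() { translate([462, 105, 0]) cube([5220, 217, 2380]); translate([1179, 105, 0]) cube([806, 217, 2027]); }
translate([462, 4658, 0]) cube([5220, 217, 2380]);
translate([462, 322, 0]) cube([217, 4336, 2380]);
translate([5465, 322, 0]) cube([217, 4336, 2380]);


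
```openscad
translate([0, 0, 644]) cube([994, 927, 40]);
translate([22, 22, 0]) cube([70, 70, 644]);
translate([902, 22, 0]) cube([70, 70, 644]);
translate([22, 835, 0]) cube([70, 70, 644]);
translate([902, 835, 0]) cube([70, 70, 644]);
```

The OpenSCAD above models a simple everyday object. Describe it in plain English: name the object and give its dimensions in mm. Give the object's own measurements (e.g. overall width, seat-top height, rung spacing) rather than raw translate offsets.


A table: top 994 mm (x) × 927 mm (y), 40 mm thick, upper face at z = 684 mm, on four 70×70 mm square legs, each inset 22 mm from the nearest pair of top edges from z = 0 to the bottom of the top.


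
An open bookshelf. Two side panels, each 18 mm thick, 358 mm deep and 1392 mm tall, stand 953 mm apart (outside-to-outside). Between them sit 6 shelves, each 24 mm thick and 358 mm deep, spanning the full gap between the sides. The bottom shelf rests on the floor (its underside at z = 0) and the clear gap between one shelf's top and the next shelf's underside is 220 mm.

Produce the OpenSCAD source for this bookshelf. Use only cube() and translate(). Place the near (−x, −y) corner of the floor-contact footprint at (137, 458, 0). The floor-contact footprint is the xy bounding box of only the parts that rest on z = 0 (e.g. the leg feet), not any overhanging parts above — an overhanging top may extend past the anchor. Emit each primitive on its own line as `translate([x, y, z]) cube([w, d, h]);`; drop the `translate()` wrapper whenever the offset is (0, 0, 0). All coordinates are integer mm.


translate([137, 458, 0]) cube([18, 358, 1392]);
translate([1072, 458, 0]) cube([18, 358, 1392]);
translate([155, 458, 0]) cube([917, 358, 24]);
translate([155, 458, 244]) cube([917, 358, 24]);
translate([155, 458, 488]) cube([917, 358, 24]);
translate([155, 458, 732]) cube([917, 358, 24]);
translate([155, 458, 976]) cube([917, 358, 24]);
translate([155, 458, 1220]) cube([917, 358, 24]);


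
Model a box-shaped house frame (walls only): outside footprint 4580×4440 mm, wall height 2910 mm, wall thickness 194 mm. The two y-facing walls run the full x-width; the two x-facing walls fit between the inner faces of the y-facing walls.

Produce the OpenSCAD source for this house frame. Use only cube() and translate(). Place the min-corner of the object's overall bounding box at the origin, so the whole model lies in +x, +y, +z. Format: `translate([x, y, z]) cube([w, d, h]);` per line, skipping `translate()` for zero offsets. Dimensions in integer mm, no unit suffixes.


cube([4580, 194, 2910]);
translate([0, 4246, 0]) cube([4580, 194, 2910]);
translate([0, 194, 0]) cube([194, 4052, 2910]);
translate([4386, 194, 0]) cube([194, 4052, 2910]);


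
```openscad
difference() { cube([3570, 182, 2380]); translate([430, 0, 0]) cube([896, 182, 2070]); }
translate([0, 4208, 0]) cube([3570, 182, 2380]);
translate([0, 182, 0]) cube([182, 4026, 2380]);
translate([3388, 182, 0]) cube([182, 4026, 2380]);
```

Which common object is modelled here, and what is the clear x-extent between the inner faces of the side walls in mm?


A single room. The interior width is 3206 mm.

Four walls enclosing a rectangle with a door in the front wall — a room. Outside width 3570 minus two 182 mm walls gives 3206 mm.


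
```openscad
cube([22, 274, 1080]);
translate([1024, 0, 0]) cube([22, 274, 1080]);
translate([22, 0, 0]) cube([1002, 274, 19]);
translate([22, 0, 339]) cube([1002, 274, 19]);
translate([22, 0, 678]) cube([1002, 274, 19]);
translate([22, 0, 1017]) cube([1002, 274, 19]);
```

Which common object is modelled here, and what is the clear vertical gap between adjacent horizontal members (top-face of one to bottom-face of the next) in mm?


A bookshelf. The clear shelf gap is 320 mm.

Two tall side panels with 4 horizontal boards between them — a bookshelf. The first two shelf undersides are at z = 0 and z = 339; with shelf thickness 19, the clear gap is 339 − 0 − 19 = 320 mm.


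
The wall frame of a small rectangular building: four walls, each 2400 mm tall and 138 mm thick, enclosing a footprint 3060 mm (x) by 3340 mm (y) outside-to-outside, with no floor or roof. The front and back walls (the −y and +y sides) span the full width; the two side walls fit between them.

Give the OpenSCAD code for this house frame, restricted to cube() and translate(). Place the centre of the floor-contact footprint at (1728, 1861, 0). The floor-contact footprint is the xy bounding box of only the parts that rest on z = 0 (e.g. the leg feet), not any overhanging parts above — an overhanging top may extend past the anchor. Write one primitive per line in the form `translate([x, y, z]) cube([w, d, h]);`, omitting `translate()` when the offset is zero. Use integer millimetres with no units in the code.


translate([198, 191, 0]) cube([3060, 138, 2400]);
translate([198, 3393, 0]) cube([3060, 138, 2400]);
translate([198, 329, 0]) cube([138, 3064, 2400]);
translate([3120, 329, 0]) cube([138, 3064, 2400]);


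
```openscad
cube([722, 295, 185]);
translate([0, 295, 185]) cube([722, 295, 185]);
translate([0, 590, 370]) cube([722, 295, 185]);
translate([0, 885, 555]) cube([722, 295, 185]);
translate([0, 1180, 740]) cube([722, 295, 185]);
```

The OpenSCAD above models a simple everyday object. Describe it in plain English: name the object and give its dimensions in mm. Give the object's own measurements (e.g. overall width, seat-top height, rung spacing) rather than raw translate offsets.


A straight staircase of 5 solid steps. Each step is 722 mm wide (x), 295 mm deep (y, the going) and 185 mm tall (the rise). The first step rests on the floor; each subsequent step sits one going further in +y and one rise higher in +z, directly behind and above the previous step with no overlap.


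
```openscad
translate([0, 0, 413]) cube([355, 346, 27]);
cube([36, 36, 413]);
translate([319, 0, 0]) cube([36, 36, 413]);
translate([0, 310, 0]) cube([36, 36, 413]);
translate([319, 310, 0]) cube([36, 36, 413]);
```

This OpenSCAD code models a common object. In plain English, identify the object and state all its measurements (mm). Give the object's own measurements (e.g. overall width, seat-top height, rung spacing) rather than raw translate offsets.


A simple wooden stool: a rectangular seat 355 mm (x) by 346 mm (y), 27 mm thick, top face at z = 440 mm, on four square legs, each 36×36 mm in cross-section. The legs rest on z = 0, each flush with a corner of the seat.


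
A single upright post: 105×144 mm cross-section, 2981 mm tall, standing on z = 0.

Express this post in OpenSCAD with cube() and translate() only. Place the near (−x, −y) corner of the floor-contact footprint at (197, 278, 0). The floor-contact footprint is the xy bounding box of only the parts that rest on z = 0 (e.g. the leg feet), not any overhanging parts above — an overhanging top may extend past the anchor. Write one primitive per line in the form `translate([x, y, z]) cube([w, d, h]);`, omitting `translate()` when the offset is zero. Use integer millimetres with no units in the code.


translate([197, 278, 0]) cube([105, 144, 2981]);


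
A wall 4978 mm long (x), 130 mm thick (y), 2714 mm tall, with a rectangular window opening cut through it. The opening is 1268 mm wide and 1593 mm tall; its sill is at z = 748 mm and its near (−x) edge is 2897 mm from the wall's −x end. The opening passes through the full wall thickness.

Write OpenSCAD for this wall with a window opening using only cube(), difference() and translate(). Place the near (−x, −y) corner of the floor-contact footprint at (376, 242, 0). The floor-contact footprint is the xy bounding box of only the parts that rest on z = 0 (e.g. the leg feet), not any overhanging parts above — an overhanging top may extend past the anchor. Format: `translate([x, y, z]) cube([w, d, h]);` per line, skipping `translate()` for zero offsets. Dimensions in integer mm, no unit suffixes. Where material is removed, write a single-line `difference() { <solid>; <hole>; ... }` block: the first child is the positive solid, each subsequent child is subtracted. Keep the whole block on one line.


difference() { translate([376, 242, 0]) cube([4978, 130, 2714]); translate([3273, 242, 748]) cube([1268, 130, 1593]); }


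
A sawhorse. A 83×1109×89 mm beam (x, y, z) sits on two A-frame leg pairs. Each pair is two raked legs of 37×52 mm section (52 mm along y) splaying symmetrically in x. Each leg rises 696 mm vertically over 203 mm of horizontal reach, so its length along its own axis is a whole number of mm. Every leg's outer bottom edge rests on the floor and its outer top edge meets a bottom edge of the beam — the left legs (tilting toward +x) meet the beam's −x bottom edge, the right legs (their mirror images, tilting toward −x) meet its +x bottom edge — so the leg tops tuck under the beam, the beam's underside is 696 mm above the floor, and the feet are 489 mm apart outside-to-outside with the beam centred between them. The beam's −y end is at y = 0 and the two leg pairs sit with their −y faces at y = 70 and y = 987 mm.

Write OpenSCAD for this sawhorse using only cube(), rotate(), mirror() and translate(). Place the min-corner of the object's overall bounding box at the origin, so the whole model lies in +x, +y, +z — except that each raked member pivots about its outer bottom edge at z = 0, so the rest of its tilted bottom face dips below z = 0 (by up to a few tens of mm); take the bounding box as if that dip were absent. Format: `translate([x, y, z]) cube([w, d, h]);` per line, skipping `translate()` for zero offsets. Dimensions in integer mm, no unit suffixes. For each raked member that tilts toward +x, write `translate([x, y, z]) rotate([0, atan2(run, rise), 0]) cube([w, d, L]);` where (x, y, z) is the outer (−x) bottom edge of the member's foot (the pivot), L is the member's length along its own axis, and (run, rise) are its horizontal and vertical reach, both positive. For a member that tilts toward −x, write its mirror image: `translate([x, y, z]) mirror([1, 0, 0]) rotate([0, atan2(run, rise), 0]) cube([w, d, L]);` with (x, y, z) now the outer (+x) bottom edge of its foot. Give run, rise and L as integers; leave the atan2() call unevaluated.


translate([203, 0, 696]) cube([83, 1109, 89]);
translate([0, 70, 0]) rotate([0, atan2(203, 696), 0]) cube([37, 52, 725]);
translate([489, 70, 0]) mirror([1, 0, 0]) rotate([0, atan2(203, 696), 0]) cube([37, 52, 725]);
translate([0, 987, 0]) rotate([0, atan2(203, 696), 0]) cube([37, 52, 725]);
translate([489, 987, 0]) mirror([1, 0, 0]) rotate([0, atan2(203, 696), 0]) cube([37, 52, 725]);


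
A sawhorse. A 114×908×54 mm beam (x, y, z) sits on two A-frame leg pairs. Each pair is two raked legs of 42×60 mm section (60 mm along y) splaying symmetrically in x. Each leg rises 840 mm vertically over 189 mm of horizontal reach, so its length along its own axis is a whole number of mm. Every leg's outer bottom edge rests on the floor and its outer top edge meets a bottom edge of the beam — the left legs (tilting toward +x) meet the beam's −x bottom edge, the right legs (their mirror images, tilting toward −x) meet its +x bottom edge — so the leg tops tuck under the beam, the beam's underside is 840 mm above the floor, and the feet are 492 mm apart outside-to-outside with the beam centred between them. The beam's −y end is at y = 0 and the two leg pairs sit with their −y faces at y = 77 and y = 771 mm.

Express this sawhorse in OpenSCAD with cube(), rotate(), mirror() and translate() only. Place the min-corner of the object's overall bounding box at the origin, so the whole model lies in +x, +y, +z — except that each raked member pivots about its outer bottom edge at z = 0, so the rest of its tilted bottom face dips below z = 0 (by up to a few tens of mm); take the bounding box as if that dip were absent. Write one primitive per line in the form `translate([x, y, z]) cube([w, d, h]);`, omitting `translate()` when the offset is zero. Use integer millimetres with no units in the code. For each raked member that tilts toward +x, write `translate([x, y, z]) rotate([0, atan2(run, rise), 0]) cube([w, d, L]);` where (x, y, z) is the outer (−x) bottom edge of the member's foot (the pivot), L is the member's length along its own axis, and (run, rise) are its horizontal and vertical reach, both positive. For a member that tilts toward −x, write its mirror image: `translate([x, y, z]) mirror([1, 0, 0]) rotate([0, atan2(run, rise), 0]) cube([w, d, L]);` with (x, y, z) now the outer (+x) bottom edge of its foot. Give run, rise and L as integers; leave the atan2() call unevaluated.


translate([189, 0, 840]) cube([114, 908, 54]);
translate([0, 77, 0]) rotate([0, atan2(189, 840), 0]) cube([42, 60, 861]);
translate([492, 77, 0]) mirror([1, 0, 0]) rotate([0, atan2(189, 840), 0]) cube([42, 60, 861]);
translate([0, 771, 0]) rotate([0, atan2(189, 840), 0]) cube([42, 60, 861]);
translate([492, 771, 0]) mirror([1, 0, 0]) rotate([0, atan2(189, 840), 0]) cube([42, 60, 861]);


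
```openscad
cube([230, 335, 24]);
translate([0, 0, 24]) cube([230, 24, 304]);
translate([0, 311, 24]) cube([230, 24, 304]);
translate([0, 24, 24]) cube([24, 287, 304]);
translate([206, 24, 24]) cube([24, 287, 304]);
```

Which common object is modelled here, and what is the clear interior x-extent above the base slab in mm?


An open box. The internal width is 182 mm.

A 230×335 base slab with four walls standing on it — an open box. The base is 230 mm wide and the walls are 24 mm thick, so the internal width is 230 − 2 × 24 = 182 mm.


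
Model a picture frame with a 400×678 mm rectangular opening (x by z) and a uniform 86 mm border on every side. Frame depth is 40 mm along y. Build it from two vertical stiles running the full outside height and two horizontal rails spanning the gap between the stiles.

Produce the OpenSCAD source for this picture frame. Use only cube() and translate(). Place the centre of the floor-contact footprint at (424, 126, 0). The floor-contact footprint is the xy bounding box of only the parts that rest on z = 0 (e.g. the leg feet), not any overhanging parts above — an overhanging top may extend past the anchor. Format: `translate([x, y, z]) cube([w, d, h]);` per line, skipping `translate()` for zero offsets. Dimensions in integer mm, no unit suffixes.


translate([138, 106, 0]) cube([86, 40, 850]);
translate([624, 106, 0]) cube([86, 40, 850]);
translate([224, 106, 0]) cube([400, 40, 86]);
translate([224, 106, 764]) cube([400, 40, 86]);


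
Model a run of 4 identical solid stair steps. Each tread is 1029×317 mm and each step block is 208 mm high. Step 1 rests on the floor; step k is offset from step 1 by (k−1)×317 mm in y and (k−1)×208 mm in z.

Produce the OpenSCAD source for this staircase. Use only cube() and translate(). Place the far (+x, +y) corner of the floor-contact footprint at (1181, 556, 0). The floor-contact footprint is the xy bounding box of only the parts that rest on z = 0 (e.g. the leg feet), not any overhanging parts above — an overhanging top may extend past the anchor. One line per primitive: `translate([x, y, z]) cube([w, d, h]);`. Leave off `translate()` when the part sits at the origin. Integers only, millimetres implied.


translate([152, 239, 0]) cube([1029, 317, 208]);
translate([152, 556, 208]) cube([1029, 317, 208]);
translate([152, 873, 416]) cube([1029, 317, 208]);
translate([152, 1190, 624]) cube([1029, 317, 208]);


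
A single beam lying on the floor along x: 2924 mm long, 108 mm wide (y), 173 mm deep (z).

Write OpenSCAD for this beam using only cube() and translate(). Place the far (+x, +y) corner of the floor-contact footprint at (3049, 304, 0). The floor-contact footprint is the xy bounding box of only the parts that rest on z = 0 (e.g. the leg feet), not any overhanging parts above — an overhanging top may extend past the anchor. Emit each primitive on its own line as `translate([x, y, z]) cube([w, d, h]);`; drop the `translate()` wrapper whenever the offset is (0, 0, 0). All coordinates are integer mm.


translate([125, 196, 0]) cube([2924, 108, 173]);


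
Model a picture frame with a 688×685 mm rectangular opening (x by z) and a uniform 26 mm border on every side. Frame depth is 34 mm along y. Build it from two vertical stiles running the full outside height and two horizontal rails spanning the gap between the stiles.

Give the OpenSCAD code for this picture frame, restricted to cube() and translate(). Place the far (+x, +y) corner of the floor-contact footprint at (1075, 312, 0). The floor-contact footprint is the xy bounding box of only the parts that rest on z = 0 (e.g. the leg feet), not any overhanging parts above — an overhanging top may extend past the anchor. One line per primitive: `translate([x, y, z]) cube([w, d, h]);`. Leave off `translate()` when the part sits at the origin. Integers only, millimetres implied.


translate([335, 278, 0]) cube([26, 34, 737]);
translate([1049, 278, 0]) cube([26, 34, 737]);
translate([361, 278, 0]) cube([688, 34, 26]);
translate([361, 278, 711]) cube([688, 34, 26]);
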